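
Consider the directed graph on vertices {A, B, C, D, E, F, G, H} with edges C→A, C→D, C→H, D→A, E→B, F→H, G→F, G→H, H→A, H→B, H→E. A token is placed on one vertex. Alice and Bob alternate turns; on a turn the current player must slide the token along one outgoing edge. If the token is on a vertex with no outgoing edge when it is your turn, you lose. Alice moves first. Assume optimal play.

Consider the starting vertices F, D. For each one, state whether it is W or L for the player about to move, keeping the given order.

Classify positions by backward induction: terminal positions (no move available) are L. From any other position, the mover wins iff some move reaches an L.
Every edge goes from a vertex to one that appears earlier in the order A, B, E, H, D, F, C, G, so processing vertices in that order labels each vertex after all of its successors.
A: no outgoing edge → L
B: no outgoing edge → L
E: →B(L), so W
H: →B(L), so W
D: →A(L), so W
F: →H(W) only, which is W, so L
C: →A(L), so W
G: →F(L), so W

F: L, D: W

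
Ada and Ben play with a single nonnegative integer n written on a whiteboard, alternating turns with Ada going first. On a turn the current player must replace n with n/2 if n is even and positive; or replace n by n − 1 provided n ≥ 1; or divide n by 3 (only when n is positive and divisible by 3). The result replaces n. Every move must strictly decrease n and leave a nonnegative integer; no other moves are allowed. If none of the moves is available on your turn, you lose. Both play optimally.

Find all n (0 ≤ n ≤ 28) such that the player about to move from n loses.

Work bottom-up. With no move the player to move loses. Otherwise the position is W if at least one move leads to an L position for the opponent, and L if every move leads to a W.
n=0: no move → L
n=1: can move to 0, which is L ⇒ W
n=2: the only move is to 1(W), a W ⇒ L
n=3: can move to 2, which is L ⇒ W
n=4: can move to 2, which is L ⇒ W
n=5: the only move is to 4(W), a W ⇒ L
n=6: can move to 2, which is L ⇒ W
n=7: the only move is to 6(W), a W ⇒ L
n=8: can move to 7, which is L ⇒ W
n=9: moves to 3(W), 8(W); every one is W ⇒ L
n=10: can move to 5, which is L ⇒ W
n=11: the only move is to 10(W), a W ⇒ L
n=12: can move to 11, which is L ⇒ W
n=13: the only move is to 12(W), a W ⇒ L
n=14: can move to 7, which is L ⇒ W
n=15: can move to 5, which is L ⇒ W
n=16: moves to 8(W), 15(W); every one is W ⇒ L
n=17: can move to 16, which is L ⇒ W
n=18: can move to 9, which is L ⇒ W
n=19: the only move is to 18(W), a W ⇒ L
n=20: can move to 19, which is L ⇒ W
n=21: can move to 7, which is L ⇒ W
n=22: can move to 11, which is L ⇒ W
n=23: the only move is to 22(W), a W ⇒ L
n=24: can move to 23, which is L ⇒ W
n=25: the only move is to 24(W), a W ⇒ L
n=26: can move to 13, which is L ⇒ W
n=27: can move to 9, which is L ⇒ W
n=28: moves to 14(W), 27(W); every one is W ⇒ L
The losing starting values of n are exactly the entries labelled L in this table (12 of them).

0, 2, 5, 7, 9, 11, 13, 16, 19, 23, 25, 28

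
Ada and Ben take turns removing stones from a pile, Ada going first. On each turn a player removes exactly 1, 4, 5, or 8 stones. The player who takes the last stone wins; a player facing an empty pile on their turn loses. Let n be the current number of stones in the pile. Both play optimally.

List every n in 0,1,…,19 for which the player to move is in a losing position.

0, 2, 9, 11, 18

Work bottom-up. With no move the player to move loses. Otherwise the position is W if at least one move leads to an L position for the opponent, and L if every move leads to a W.
n=0: no move → L
n=1: can move to 0, which is L ⇒ W
n=2: the only move is to 1(W), a W ⇒ L
n=3: can move to 2, which is L ⇒ W
n=4: can move to 0, which is L ⇒ W
n=5: can move to 0, which is L ⇒ W
n=6: can move to 2, which is L ⇒ W
n=7: can move to 2, which is L ⇒ W
n=8: can move to 0, which is L ⇒ W
n=9: moves to 8(W), 5(W), 4(W), 1(W); every one is W ⇒ L
n=10: can move to 9, which is L ⇒ W
n=11: moves to 10(W), 7(W), 6(W), 3(W); every one is W ⇒ L
n=12: can move to 11, which is L ⇒ W
n=13: can move to 9, which is L ⇒ W
n=14: can move to 9, which is L ⇒ W
n=15: can move to 11, which is L ⇒ W
n=16: can move to 11, which is L ⇒ W
n=17: can move to 9, which is L ⇒ W
n=18: moves to 17(W), 14(W), 13(W), 10(W); every one is W ⇒ L
n=19: can move to 18, which is L ⇒ W
Reading off the rows marked L gives the requested list; there are 5 such values of n.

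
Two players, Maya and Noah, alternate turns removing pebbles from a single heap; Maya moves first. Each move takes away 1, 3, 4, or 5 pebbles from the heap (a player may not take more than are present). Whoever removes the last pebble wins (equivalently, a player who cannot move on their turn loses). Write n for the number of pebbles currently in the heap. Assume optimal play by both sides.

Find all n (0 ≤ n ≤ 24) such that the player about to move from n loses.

0, 2, 8, 10, 16, 18, 24

Work bottom-up. With no move the player to move loses. Otherwise the position is W if at least one move leads to an L position for the opponent, and L if every move leads to a W.
n=0: no move → L
n=1: →0(L), so W
n=2: →1(W) only, which is W, so L
n=3: →2(L), so W
n=4: →0(L), so W
n=5: →2(L), so W
n=6: →2(L), so W
n=7: →2(L), so W
n=8: →7(W), 5(W), 4(W), 3(W) — all W, so L
n=9: →8(L), so W
n=10: →9(W), 7(W), 6(W), 5(W) — all W, so L
n=11: →10(L), so W
n=12: →8(L), so W
n=13: →10(L), so W
n=14: →10(L), so W
n=15: →10(L), so W
n=16: →15(W), 13(W), 12(W), 11(W) — all W, so L
n=17: →16(L), so W
n=18: →17(W), 15(W), 14(W), 13(W) — all W, so L
n=19: →18(L), so W
n=20: →16(L), so W
n=21: →18(L), so W
n=22: →18(L), so W
n=23: →18(L), so W
n=24: →23(W), 21(W), 20(W), 19(W) — all W, so L
The losing starting values of n are exactly the entries labelled L in this table (7 of them).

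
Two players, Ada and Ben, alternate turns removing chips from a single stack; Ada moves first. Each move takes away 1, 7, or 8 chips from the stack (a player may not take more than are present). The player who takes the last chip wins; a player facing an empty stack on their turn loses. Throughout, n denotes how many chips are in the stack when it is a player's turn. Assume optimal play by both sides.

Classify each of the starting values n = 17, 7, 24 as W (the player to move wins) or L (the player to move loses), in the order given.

17: L, 7: W, 24: W

Use the standard recursion: the mover loses at a terminal position; elsewhere, the mover wins exactly when some move hands the opponent an L position.
n=0: no move → L
n=1: →0(L), so W
n=2: →1(W) only, which is W, so L
n=3: →2(L), so W
n=4: →3(W) only, which is W, so L
n=5: →4(L), so W
n=6: →5(W) only, which is W, so L
n=7: →6(L), so W
n=8: →0(L), so W
n=9: →2(L), so W
n=10: →2(L), so W
n=11: →4(L), so W
n=12: →4(L), so W
n=13: →6(L), so W
n=14: →6(L), so W
n=15: →14(W), 8(W), 7(W) — all W, so L
n=16: →15(L), so W
n=17: →16(W), 10(W), 9(W) — all W, so L
n=18: →17(L), so W
n=19: →18(W), 12(W), 11(W) — all W, so L
n=20: →19(L), so W
n=21: →20(W), 14(W), 13(W) — all W, so L
n=22: →21(L), so W
n=23: →15(L), so W
n=24: →17(L), so W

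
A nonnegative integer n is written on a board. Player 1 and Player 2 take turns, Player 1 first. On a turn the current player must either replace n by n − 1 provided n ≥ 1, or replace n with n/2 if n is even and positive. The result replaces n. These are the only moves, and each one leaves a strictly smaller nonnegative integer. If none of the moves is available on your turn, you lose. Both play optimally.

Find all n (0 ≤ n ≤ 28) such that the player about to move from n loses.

Classify positions by backward induction: terminal positions (no move available) are L. From any other position, the mover wins iff some move reaches an L.
n=0: no move → L
n=1: reaches L-position 0 → W
n=2: only reaches 1(W), which is W → L
n=3: reaches L-position 2 → W
n=4: reaches L-position 2 → W
n=5: only reaches 4(W), which is W → L
n=6: reaches L-position 5 → W
n=7: only reaches 6(W), which is W → L
n=8: reaches L-position 7 → W
n=9: only reaches 8(W), which is W → L
n=10: reaches L-position 5 → W
n=11: only reaches 10(W), which is W → L
n=12: reaches L-position 11 → W
n=13: only reaches 12(W), which is W → L
n=14: reaches L-position 7 → W
n=15: only reaches 14(W), which is W → L
n=16: reaches L-position 15 → W
n=17: only reaches 16(W), which is W → L
n=18: reaches L-position 9 → W
n=19: only reaches 18(W), which is W → L
n=20: reaches L-position 19 → W
n=21: only reaches 20(W), which is W → L
n=22: reaches L-position 11 → W
n=23: only reaches 22(W), which is W → L
n=24: reaches L-position 23 → W
n=25: only reaches 24(W), which is W → L
n=26: reaches L-position 13 → W
n=27: only reaches 26(W), which is W → L
n=28: reaches L-position 27 → W
Reading off the rows marked L gives the requested list; there are 14 such values of n.

0, 2, 5, 7, 9, 11, 13, 15, 17, 19, 21, 23, 25, 27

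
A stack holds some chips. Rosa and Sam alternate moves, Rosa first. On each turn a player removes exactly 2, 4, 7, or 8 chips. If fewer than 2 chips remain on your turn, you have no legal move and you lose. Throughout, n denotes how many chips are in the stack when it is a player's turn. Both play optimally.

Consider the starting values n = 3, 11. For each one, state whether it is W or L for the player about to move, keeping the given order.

Compute win/loss labels from the base case upward. A position with no move is L. Any other position is W if it can reach an L in one move, else L.
n=0: no move → L
n=1: no move → L
n=2: →0(L), so W
n=3: →1(L), so W
n=4: →0(L), so W
n=5: →1(L), so W
n=6: →4(W), 2(W) — all W, so L
n=7: →0(L), so W
n=8: →6(L), so W
n=9: →1(L), so W
n=10: →6(L), so W
n=11: →9(W), 7(W), 4(W), 3(W) — all W, so L

3: W, 11: L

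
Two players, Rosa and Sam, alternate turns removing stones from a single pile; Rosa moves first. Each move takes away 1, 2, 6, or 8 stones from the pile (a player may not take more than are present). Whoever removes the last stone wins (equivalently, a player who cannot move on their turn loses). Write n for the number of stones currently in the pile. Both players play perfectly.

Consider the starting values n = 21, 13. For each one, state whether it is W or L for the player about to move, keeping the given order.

Work bottom-up. With no move the player to move loses. Otherwise the position is W if at least one move leads to an L position for the opponent, and L if every move leads to a W.
n=0: no move → L
n=1: W (go to 0, an L position)
n=2: W (go to 0, an L position)
n=3: L (options 2(W), 1(W) are all W)
n=4: W (go to 3, an L position)
n=5: W (go to 3, an L position)
n=6: W (go to 0, an L position)
n=7: L (options 6(W), 5(W), 1(W) are all W)
n=8: W (go to 7, an L position)
n=9: W (go to 7, an L position)
n=10: L (options 9(W), 8(W), 4(W), 2(W) are all W)
n=11: W (go to 10, an L position)
n=12: W (go to 10, an L position)
n=13: W (go to 7, an L position)
n=14: L (options 13(W), 12(W), 8(W), 6(W) are all W)
n=15: W (go to 14, an L position)
n=16: W (go to 14, an L position)
n=17: L (options 16(W), 15(W), 11(W), 9(W) are all W)
n=18: W (go to 17, an L position)
n=19: W (go to 17, an L position)
n=20: W (go to 14, an L position)
n=21: L (options 20(W), 19(W), 15(W), 13(W) are all W)

21: L, 13: W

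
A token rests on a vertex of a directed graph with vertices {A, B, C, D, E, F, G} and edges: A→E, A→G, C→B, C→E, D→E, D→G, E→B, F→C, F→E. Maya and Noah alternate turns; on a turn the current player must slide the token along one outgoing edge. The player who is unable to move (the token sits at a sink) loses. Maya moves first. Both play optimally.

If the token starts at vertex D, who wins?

Maya wins.

Build the W/L table. Terminal = L. A non-terminal position is W if it has a move to some L; otherwise it is L.
Every edge goes from a vertex to one that appears earlier in the order B, G, E, A, D, C, F, so processing vertices in that order labels each vertex after all of its successors.
B: no outgoing edge → L
G: no outgoing edge → L
E: can move to B, which is L ⇒ W
A: can move to G, which is L ⇒ W
D: can move to G, which is L ⇒ W
C: can move to B, which is L ⇒ W
F: moves to C(W), E(W); every one is W ⇒ L
The starting position D is W: Maya should move to G, handing over an L position.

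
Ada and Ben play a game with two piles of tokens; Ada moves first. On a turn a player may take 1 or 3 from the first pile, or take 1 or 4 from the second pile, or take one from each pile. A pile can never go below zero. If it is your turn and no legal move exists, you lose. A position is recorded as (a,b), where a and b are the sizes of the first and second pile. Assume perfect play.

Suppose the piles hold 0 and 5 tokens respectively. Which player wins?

Ben wins.

Build the W/L table. Terminal = L. A non-terminal position is W if it has a move to some L; otherwise it is L.
No move ever increases a pile, so every position that can arise here has a ≤ 0 and b ≤ 5; it is enough to label the cells with 0 ≤ a ≤ 0 and 0 ≤ b ≤ 5.
Every move lowers a or b (never raises either), so fill the grid row by row in increasing a, and left to right within a row: each cell's successors are then already labelled.
      b=0  b=1  b=2  b=3  b=4  b=5
a=0:    L    W    L    W    W    L
Cells with no legal move (terminal, hence L): (0,0).
The remaining L cells, each justified by listing all of its moves:
(0,2): the only move is to (0,1)(W), a W ⇒ L
(0,5): moves to (0,4)(W), (0,1)(W); every one is W ⇒ L
Every other cell has at least one move into one of the L cells above, so it is W.
The starting position (0,5) is L: whatever Ada does, the opponent receives a W position.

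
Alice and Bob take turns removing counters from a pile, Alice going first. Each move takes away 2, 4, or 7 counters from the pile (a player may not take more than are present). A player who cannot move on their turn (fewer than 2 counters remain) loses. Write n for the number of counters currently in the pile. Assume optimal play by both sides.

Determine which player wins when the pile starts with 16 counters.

Compute win/loss labels from the base case upward. A position with no move is L. Any other position is W if it can reach an L in one move, else L.
n=0: no move → L
n=1: no move → L
n=2: W (go to 0, an L position)
n=3: W (go to 1, an L position)
n=4: W (go to 0, an L position)
n=5: W (go to 1, an L position)
n=6: L (options 4(W), 2(W) are all W)
n=7: W (go to 0, an L position)
n=8: W (go to 6, an L position)
n=9: L (options 7(W), 5(W), 2(W) are all W)
n=10: W (go to 6, an L position)
n=11: W (go to 9, an L position)
n=12: L (options 10(W), 8(W), 5(W) are all W)
n=13: W (go to 9, an L position)
n=14: W (go to 12, an L position)
n=15: L (options 13(W), 11(W), 8(W) are all W)
n=16: W (go to 12, an L position)
From 16 Alice can remove 4, leaving 12, reaching an L position.

Alice wins.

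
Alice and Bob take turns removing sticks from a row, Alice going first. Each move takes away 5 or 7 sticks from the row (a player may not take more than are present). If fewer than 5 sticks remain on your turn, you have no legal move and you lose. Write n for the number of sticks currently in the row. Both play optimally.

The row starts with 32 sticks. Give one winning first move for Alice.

Remove 5, leaving 27.

Label each position W (a win for the player to move) or L (a loss). A position with no legal move is L; any other position is W exactly when some move reaches an L, and L when every move reaches a W.
n=0: no move → L
n=1: no move → L
n=2: no move → L
n=3: no move → L
n=4: no move → L
n=5: can move to 0, which is L ⇒ W
n=6: can move to 1, which is L ⇒ W
n=7: can move to 2, which is L ⇒ W
n=8: can move to 3, which is L ⇒ W
n=9: can move to 4, which is L ⇒ W
n=10: can move to 3, which is L ⇒ W
n=11: can move to 4, which is L ⇒ W
n=12: moves to 7(W), 5(W); every one is W ⇒ L
n=13: moves to 8(W), 6(W); every one is W ⇒ L
n=14: moves to 9(W), 7(W); every one is W ⇒ L
n=15: moves to 10(W), 8(W); every one is W ⇒ L
n=16: moves to 11(W), 9(W); every one is W ⇒ L
n=17: can move to 12, which is L ⇒ W
n=18: can move to 13, which is L ⇒ W
n=19: can move to 14, which is L ⇒ W
n=20: can move to 15, which is L ⇒ W
n=21: can move to 16, which is L ⇒ W
n=22: can move to 15, which is L ⇒ W
n=23: can move to 16, which is L ⇒ W
n=24: moves to 19(W), 17(W); every one is W ⇒ L
n=25: moves to 20(W), 18(W); every one is W ⇒ L
n=26: moves to 21(W), 19(W); every one is W ⇒ L
n=27: moves to 22(W), 20(W); every one is W ⇒ L
n=28: moves to 23(W), 21(W); every one is W ⇒ L
n=29: can move to 24, which is L ⇒ W
n=30: can move to 25, which is L ⇒ W
n=31: can move to 26, which is L ⇒ W
n=32: can move to 27, which is L ⇒ W
From 32, the L positions reachable in one move are: 27, 25. Any move reaching one of these is winning.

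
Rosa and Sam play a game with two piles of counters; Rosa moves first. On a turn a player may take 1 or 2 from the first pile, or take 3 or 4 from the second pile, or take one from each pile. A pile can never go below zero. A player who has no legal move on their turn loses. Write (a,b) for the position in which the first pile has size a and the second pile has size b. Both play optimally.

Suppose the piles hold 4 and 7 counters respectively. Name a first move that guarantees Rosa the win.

Work bottom-up. With no move the player to move loses. Otherwise the position is W if at least one move leads to an L position for the opponent, and L if every move leads to a W.
No move ever increases a pile, so every position that can arise here has a ≤ 4 and b ≤ 7; it is enough to label the cells with 0 ≤ a ≤ 4 and 0 ≤ b ≤ 7.
Every move lowers a or b (never raises either), so fill the grid row by row in increasing a, and left to right within a row: each cell's successors are then already labelled.
      b=0  b=1  b=2  b=3  b=4  b=5  b=6  b=7
a=0:    L    L    L    W    W    W    W    L
a=1:    W    W    W    W    L    L    L    W
a=2:    W    W    W    L    W    W    W    W
a=3:    L    L    L    W    W    W    W    L
a=4:    W    W    W    W    L    L    L    W
Cells with no legal move (terminal, hence L): (0,0), (0,1), (0,2).
The remaining L cells, each justified by listing all of its moves:
(0,7): →(0,4)(W), (0,3)(W) — all W, so L
(1,4): →(0,4)(W), (1,1)(W), (1,0)(W), (0,3)(W) — all W, so L
(1,5): →(0,5)(W), (1,2)(W), (1,1)(W), (0,4)(W) — all W, so L
(1,6): →(0,6)(W), (1,3)(W), (1,2)(W), (0,5)(W) — all W, so L
(2,3): →(1,3)(W), (0,3)(W), (2,0)(W), (1,2)(W) — all W, so L
(3,0): →(2,0)(W), (1,0)(W) — all W, so L
(3,1): →(2,1)(W), (1,1)(W), (2,0)(W) — all W, so L
(3,2): →(2,2)(W), (1,2)(W), (2,1)(W) — all W, so L
(3,7): →(2,7)(W), (1,7)(W), (3,4)(W), (3,3)(W), (2,6)(W) — all W, so L
(4,4): →(3,4)(W), (2,4)(W), (4,1)(W), (4,0)(W), (3,3)(W) — all W, so L
(4,5): →(3,5)(W), (2,5)(W), (4,2)(W), (4,1)(W), (3,4)(W) — all W, so L
(4,6): →(3,6)(W), (2,6)(W), (4,3)(W), (4,2)(W), (3,5)(W) — all W, so L
Every other cell has at least one move into one of the L cells above, so it is W.
From (4,7), the L positions reachable in one move are: (3,7), (4,4). Any move reaching one of these is winning.

Move to (3,7).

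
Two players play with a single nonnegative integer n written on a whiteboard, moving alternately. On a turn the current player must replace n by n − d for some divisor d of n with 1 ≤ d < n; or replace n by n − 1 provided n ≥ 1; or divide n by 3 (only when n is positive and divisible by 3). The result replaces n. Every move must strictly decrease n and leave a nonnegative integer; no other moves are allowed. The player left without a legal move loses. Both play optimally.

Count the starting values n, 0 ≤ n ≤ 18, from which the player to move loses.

Classify positions by backward induction: terminal positions (no move available) are L. From any other position, the mover wins iff some move reaches an L.
n=0: no move → L
n=1: can move to 0, which is L ⇒ W
n=2: the only move is to 1(W), a W ⇒ L
n=3: can move to 2, which is L ⇒ W
n=4: can move to 2, which is L ⇒ W
n=5: the only move is to 4(W), a W ⇒ L
n=6: can move to 2, which is L ⇒ W
n=7: the only move is to 6(W), a W ⇒ L
n=8: can move to 7, which is L ⇒ W
n=9: moves to 3(W), 6(W), 8(W); every one is W ⇒ L
n=10: can move to 5, which is L ⇒ W
n=11: the only move is to 10(W), a W ⇒ L
n=12: can move to 9, which is L ⇒ W
n=13: the only move is to 12(W), a W ⇒ L
n=14: can move to 7, which is L ⇒ W
n=15: can move to 5, which is L ⇒ W
n=16: moves to 8(W), 12(W), 14(W), 15(W); every one is W ⇒ L
n=17: can move to 16, which is L ⇒ W
n=18: can move to 9, which is L ⇒ W
L entries with 0 ≤ n ≤ 18: n = 0, 2, 5, 7, 9, 11, 13, 16; that makes 8.

8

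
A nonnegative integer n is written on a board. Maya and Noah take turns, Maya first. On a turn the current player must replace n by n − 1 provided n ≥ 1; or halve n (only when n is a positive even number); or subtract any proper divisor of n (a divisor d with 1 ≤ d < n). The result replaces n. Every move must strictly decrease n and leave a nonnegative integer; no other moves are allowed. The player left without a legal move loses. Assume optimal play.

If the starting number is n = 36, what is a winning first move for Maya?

Move to 27.

Build the W/L table. Terminal = L. A non-terminal position is W if it has a move to some L; otherwise it is L.
n=0: no move → L
n=1: can move to 0, which is L ⇒ W
n=2: the only move is to 1(W), a W ⇒ L
n=3: can move to 2, which is L ⇒ W
n=4: can move to 2, which is L ⇒ W
n=5: the only move is to 4(W), a W ⇒ L
n=6: can move to 5, which is L ⇒ W
n=7: the only move is to 6(W), a W ⇒ L
n=8: can move to 7, which is L ⇒ W
n=9: moves to 6(W), 8(W); every one is W ⇒ L
n=10: can move to 5, which is L ⇒ W
n=11: the only move is to 10(W), a W ⇒ L
n=12: can move to 9, which is L ⇒ W
n=13: the only move is to 12(W), a W ⇒ L
n=14: can move to 7, which is L ⇒ W
n=15: moves to 10(W), 12(W), 14(W); every one is W ⇒ L
n=16: can move to 15, which is L ⇒ W
n=17: the only move is to 16(W), a W ⇒ L
n=18: can move to 9, which is L ⇒ W
n=19: the only move is to 18(W), a W ⇒ L
n=20: can move to 15, which is L ⇒ W
n=21: moves to 14(W), 18(W), 20(W); every one is W ⇒ L
n=22: can move to 11, which is L ⇒ W
n=23: the only move is to 22(W), a W ⇒ L
n=24: can move to 21, which is L ⇒ W
n=25: moves to 20(W), 24(W); every one is W ⇒ L
n=26: can move to 13, which is L ⇒ W
n=27: moves to 18(W), 24(W), 26(W); every one is W ⇒ L
n=28: can move to 21, which is L ⇒ W
n=29: the only move is to 28(W), a W ⇒ L
n=30: can move to 15, which is L ⇒ W
n=31: the only move is to 30(W), a W ⇒ L
n=32: can move to 31, which is L ⇒ W
n=33: moves to 22(W), 30(W), 32(W); every one is W ⇒ L
n=34: can move to 17, which is L ⇒ W
n=35: moves to 28(W), 30(W), 34(W); every one is W ⇒ L
n=36: can move to 27, which is L ⇒ W
From 36, the L positions reachable in one move are: 27, 33, 35. Any move reaching one of these is winning.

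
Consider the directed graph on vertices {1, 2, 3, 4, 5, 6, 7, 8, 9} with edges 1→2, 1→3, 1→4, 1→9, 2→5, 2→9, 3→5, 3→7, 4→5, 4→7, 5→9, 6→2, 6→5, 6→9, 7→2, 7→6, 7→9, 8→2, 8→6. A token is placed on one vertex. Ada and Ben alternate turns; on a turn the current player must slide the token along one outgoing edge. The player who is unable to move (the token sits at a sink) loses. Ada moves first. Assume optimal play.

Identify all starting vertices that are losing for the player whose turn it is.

Classify positions by backward induction: terminal positions (no move available) are L. From any other position, the mover wins iff some move reaches an L.
Every edge goes from a vertex to one that appears earlier in the order 9, 5, 2, 6, 8, 7, 4, 3, 1, so processing vertices in that order labels each vertex after all of its successors.
9: no outgoing edge → L
5: reaches L-position 9 → W
2: reaches L-position 9 → W
6: reaches L-position 9 → W
8: only reaches 6(W), 2(W), all W → L
7: reaches L-position 9 → W
4: only reaches 7(W), 5(W), all W → L
3: only reaches 7(W), 5(W), all W → L
1: reaches L-position 3 → W
The losing starting vertices are exactly the entries labelled L in this table (4 of them).

3, 4, 8, 9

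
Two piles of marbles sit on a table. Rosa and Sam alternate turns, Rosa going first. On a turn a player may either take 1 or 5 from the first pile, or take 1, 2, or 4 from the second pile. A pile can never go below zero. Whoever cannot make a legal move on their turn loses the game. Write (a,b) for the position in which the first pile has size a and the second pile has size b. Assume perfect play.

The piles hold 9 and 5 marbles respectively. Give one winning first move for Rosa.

Move to (9,4).

Build the W/L table. Terminal = L. A non-terminal position is W if it has a move to some L; otherwise it is L.
No move ever increases a pile, so every position that can arise here has a ≤ 9 and b ≤ 5; it is enough to label the cells with 0 ≤ a ≤ 9 and 0 ≤ b ≤ 5.
Every move lowers a or b (never raises either), so fill the grid row by row in increasing a, and left to right within a row: each cell's successors are then already labelled.
      b=0  b=1  b=2  b=3  b=4  b=5
a=0:    L    W    W    L    W    W
a=1:    W    L    W    W    L    W
a=2:    L    W    W    L    W    W
a=3:    W    L    W    W    L    W
a=4:    L    W    W    L    W    W
a=5:    W    L    W    W    L    W
a=6:    L    W    W    L    W    W
a=7:    W    L    W    W    L    W
a=8:    L    W    W    L    W    W
a=9:    W    L    W    W    L    W
Cells with no legal move (terminal, hence L): (0,0).
The remaining L cells, each justified by listing all of its moves:
(0,3): L (options (0,2)(W), (0,1)(W) are all W)
(1,1): L (options (0,1)(W), (1,0)(W) are all W)
(1,4): L (options (0,4)(W), (1,3)(W), (1,2)(W), (1,0)(W) are all W)
(2,0): L (sole option (1,0)(W) is W)
(2,3): L (options (1,3)(W), (2,2)(W), (2,1)(W) are all W)
(3,1): L (options (2,1)(W), (3,0)(W) are all W)
(3,4): L (options (2,4)(W), (3,3)(W), (3,2)(W), (3,0)(W) are all W)
(4,0): L (sole option (3,0)(W) is W)
(4,3): L (options (3,3)(W), (4,2)(W), (4,1)(W) are all W)
(5,1): L (options (4,1)(W), (0,1)(W), (5,0)(W) are all W)
(5,4): L (options (4,4)(W), (0,4)(W), (5,3)(W), (5,2)(W), (5,0)(W) are all W)
(6,0): L (options (5,0)(W), (1,0)(W) are all W)
(6,3): L (options (5,3)(W), (1,3)(W), (6,2)(W), (6,1)(W) are all W)
(7,1): L (options (6,1)(W), (2,1)(W), (7,0)(W) are all W)
(7,4): L (options (6,4)(W), (2,4)(W), (7,3)(W), (7,2)(W), (7,0)(W) are all W)
(8,0): L (options (7,0)(W), (3,0)(W) are all W)
(8,3): L (options (7,3)(W), (3,3)(W), (8,2)(W), (8,1)(W) are all W)
(9,1): L (options (8,1)(W), (4,1)(W), (9,0)(W) are all W)
(9,4): L (options (8,4)(W), (4,4)(W), (9,3)(W), (9,2)(W), (9,0)(W) are all W)
Every other cell has at least one move into one of the L cells above, so it is W.
From (9,5), the L positions reachable in one move are: (9,4), (9,1). Any move reaching one of these is winning.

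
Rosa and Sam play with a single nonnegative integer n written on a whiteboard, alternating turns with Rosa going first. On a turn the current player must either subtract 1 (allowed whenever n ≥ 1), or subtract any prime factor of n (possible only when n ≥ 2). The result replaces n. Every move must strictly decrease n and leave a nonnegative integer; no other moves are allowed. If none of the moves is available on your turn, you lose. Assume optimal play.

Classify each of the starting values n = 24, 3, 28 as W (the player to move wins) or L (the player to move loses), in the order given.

24: L, 3: W, 28: L

Work bottom-up. With no move the player to move loses. Otherwise the position is W if at least one move leads to an L position for the opponent, and L if every move leads to a W.
n=0: no move → L
n=1: W (go to 0, an L position)
n=2: W (go to 0, an L position)
n=3: W (go to 0, an L position)
n=4: L (options 2(W), 3(W) are all W)
n=5: W (go to 0, an L position)
n=6: W (go to 4, an L position)
n=7: W (go to 0, an L position)
n=8: L (options 6(W), 7(W) are all W)
n=9: W (go to 8, an L position)
n=10: W (go to 8, an L position)
n=11: W (go to 0, an L position)
n=12: L (options 9(W), 10(W), 11(W) are all W)
n=13: W (go to 0, an L position)
n=14: W (go to 12, an L position)
n=15: W (go to 12, an L position)
n=16: L (options 14(W), 15(W) are all W)
n=17: W (go to 0, an L position)
n=18: W (go to 16, an L position)
n=19: W (go to 0, an L position)
n=20: L (options 15(W), 18(W), 19(W) are all W)
n=21: W (go to 20, an L position)
n=22: W (go to 20, an L position)
n=23: W (go to 0, an L position)
n=24: L (options 21(W), 22(W), 23(W) are all W)
n=25: W (go to 20, an L position)
n=26: W (go to 24, an L position)
n=27: W (go to 24, an L position)
n=28: L (options 21(W), 26(W), 27(W) are all W)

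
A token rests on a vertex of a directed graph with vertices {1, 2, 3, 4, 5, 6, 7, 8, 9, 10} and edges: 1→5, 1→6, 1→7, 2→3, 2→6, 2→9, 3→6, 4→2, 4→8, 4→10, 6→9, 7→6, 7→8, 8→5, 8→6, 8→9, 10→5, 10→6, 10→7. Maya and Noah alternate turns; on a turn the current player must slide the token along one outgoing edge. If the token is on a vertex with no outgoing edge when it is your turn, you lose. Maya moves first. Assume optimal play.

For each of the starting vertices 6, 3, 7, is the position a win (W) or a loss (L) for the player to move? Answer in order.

6: W, 3: L, 7: L

Label each position W (a win for the player to move) or L (a loss). A position with no legal move is L; any other position is W exactly when some move reaches an L, and L when every move reaches a W.
Every edge goes from a vertex to one that appears earlier in the order 9, 5, 6, 3, 8, 2, 7, 10, 1, 4, so processing vertices in that order labels each vertex after all of its successors.
9: no outgoing edge → L
5: no outgoing edge → L
6: →9(L), so W
3: →6(W) only, which is W, so L
8: →5(L), so W
2: →3(L), so W
7: →8(W), 6(W) — all W, so L
10: →7(L), so W
1: →7(L), so W
4: →10(W), 2(W), 8(W) — all W, so L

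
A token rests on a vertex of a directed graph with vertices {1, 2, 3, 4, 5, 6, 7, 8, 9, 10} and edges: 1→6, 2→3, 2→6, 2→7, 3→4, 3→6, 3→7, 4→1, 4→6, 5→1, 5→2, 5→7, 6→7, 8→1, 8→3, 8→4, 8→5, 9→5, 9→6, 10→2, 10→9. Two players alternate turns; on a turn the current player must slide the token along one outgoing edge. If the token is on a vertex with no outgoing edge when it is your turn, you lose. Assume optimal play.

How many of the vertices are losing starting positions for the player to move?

Build the W/L table. Terminal = L. A non-terminal position is W if it has a move to some L; otherwise it is L.
Every edge goes from a vertex to one that appears earlier in the order 7, 6, 1, 4, 3, 2, 5, 9, 8, 10, so processing vertices in that order labels each vertex after all of its successors.
7: no outgoing edge → L
6: W (go to 7, an L position)
1: L (sole option 6(W) is W)
4: W (go to 1, an L position)
3: W (go to 7, an L position)
2: W (go to 7, an L position)
5: W (go to 1, an L position)
9: L (options 5(W), 6(W) are all W)
8: W (go to 1, an L position)
10: W (go to 9, an L position)
The L vertices are 1, 7, 9; that is 3 in all.

3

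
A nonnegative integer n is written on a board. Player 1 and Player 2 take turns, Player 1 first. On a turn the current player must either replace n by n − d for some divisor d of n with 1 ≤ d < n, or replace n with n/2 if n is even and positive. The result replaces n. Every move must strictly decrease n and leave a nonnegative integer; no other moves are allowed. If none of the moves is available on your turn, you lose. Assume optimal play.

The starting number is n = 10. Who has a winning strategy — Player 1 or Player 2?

Compute win/loss labels from the base case upward. A position with no move is L. Any other position is W if it can reach an L in one move, else L.
n=0: no move → L
n=1: no move → L
n=2: can move to 1, which is L ⇒ W
n=3: the only move is to 2(W), a W ⇒ L
n=4: can move to 3, which is L ⇒ W
n=5: the only move is to 4(W), a W ⇒ L
n=6: can move to 3, which is L ⇒ W
n=7: the only move is to 6(W), a W ⇒ L
n=8: can move to 7, which is L ⇒ W
n=9: moves to 6(W), 8(W); every one is W ⇒ L
n=10: can move to 5, which is L ⇒ W
The starting position 10 is W: Player 1 should move to 5, handing over an L position.

Player 1 wins.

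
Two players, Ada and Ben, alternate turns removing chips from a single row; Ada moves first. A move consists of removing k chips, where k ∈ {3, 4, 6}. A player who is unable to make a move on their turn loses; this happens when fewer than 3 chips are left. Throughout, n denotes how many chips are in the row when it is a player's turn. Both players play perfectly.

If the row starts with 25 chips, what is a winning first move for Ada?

Remove 6, leaving 19.

Work bottom-up. With no move the player to move loses. Otherwise the position is W if at least one move leads to an L position for the opponent, and L if every move leads to a W.
n=0: no move → L
n=1: no move → L
n=2: no move → L
n=3: can move to 0, which is L ⇒ W
n=4: can move to 1, which is L ⇒ W
n=5: can move to 2, which is L ⇒ W
n=6: can move to 2, which is L ⇒ W
n=7: can move to 1, which is L ⇒ W
n=8: can move to 2, which is L ⇒ W
n=9: moves to 6(W), 5(W), 3(W); every one is W ⇒ L
n=10: moves to 7(W), 6(W), 4(W); every one is W ⇒ L
n=11: moves to 8(W), 7(W), 5(W); every one is W ⇒ L
n=12: can move to 9, which is L ⇒ W
n=13: can move to 10, which is L ⇒ W
n=14: can move to 11, which is L ⇒ W
n=15: can move to 11, which is L ⇒ W
n=16: can move to 10, which is L ⇒ W
n=17: can move to 11, which is L ⇒ W
n=18: moves to 15(W), 14(W), 12(W); every one is W ⇒ L
n=19: moves to 16(W), 15(W), 13(W); every one is W ⇒ L
n=20: moves to 17(W), 16(W), 14(W); every one is W ⇒ L
n=21: can move to 18, which is L ⇒ W
n=22: can move to 19, which is L ⇒ W
n=23: can move to 20, which is L ⇒ W
n=24: can move to 20, which is L ⇒ W
n=25: can move to 19, which is L ⇒ W
From 25, the L positions reachable in one move are: 19.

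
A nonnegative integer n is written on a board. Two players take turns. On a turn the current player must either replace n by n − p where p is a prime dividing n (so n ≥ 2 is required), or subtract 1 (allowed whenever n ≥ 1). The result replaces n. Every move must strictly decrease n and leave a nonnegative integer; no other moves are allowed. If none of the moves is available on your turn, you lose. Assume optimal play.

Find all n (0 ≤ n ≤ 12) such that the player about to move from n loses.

0, 4, 8, 12

Compute win/loss labels from the base case upward. A position with no move is L. Any other position is W if it can reach an L in one move, else L.
n=0: no move → L
n=1: →0(L), so W
n=2: →0(L), so W
n=3: →0(L), so W
n=4: →2(W), 3(W) — all W, so L
n=5: →0(L), so W
n=6: →4(L), so W
n=7: →0(L), so W
n=8: →6(W), 7(W) — all W, so L
n=9: →8(L), so W
n=10: →8(L), so W
n=11: →0(L), so W
n=12: →9(W), 10(W), 11(W) — all W, so L
Reading off the rows marked L gives the requested list; there are 4 such values of n.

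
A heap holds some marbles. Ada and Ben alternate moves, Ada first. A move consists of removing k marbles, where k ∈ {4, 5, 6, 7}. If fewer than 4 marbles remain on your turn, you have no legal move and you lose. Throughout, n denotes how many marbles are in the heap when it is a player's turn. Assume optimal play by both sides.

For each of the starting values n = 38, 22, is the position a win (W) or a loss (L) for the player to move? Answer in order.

38: W, 22: L

Use the standard recursion: the mover loses at a terminal position; elsewhere, the mover wins exactly when some move hands the opponent an L position.
n=0: no move → L
n=1: no move → L
n=2: no move → L
n=3: no move → L
n=4: W (go to 0, an L position)
n=5: W (go to 1, an L position)
n=6: W (go to 2, an L position)
n=7: W (go to 3, an L position)
n=8: W (go to 3, an L position)
n=9: W (go to 3, an L position)
n=10: W (go to 3, an L position)
n=11: L (options 7(W), 6(W), 5(W), 4(W) are all W)
n=12: L (options 8(W), 7(W), 6(W), 5(W) are all W)
n=13: L (options 9(W), 8(W), 7(W), 6(W) are all W)
n=14: L (options 10(W), 9(W), 8(W), 7(W) are all W)
n=15: W (go to 11, an L position)
n=16: W (go to 12, an L position)
n=17: W (go to 13, an L position)
n=18: W (go to 14, an L position)
n=19: W (go to 14, an L position)
n=20: W (go to 14, an L position)
n=21: W (go to 14, an L position)
n=22: L (options 18(W), 17(W), 16(W), 15(W) are all W)
n=23: L (options 19(W), 18(W), 17(W), 16(W) are all W)
n=24: L (options 20(W), 19(W), 18(W), 17(W) are all W)
n=25: L (options 21(W), 20(W), 19(W), 18(W) are all W)
n=26: W (go to 22, an L position)
n=27: W (go to 23, an L position)
n=28: W (go to 24, an L position)
n=29: W (go to 25, an L position)
n=30: W (go to 25, an L position)
n=31: W (go to 25, an L position)
n=32: W (go to 25, an L position)
n=33: L (options 29(W), 28(W), 27(W), 26(W) are all W)
n=34: L (options 30(W), 29(W), 28(W), 27(W) are all W)
n=35: L (options 31(W), 30(W), 29(W), 28(W) are all W)
n=36: L (options 32(W), 31(W), 30(W), 29(W) are all W)
n=37: W (go to 33, an L position)
n=38: W (go to 34, an L position)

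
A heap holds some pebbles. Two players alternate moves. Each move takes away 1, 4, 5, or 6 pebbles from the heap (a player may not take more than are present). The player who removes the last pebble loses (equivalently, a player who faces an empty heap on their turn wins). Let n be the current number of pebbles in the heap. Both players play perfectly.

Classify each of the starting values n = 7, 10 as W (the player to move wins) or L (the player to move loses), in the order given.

7: W, 10: L

Label each position W (a win for the player to move) or L (a loss). A position with no legal move is W; any other position is W exactly when some move reaches an L, and L when every move reaches a W.
n=0: no move; the opponent has just taken the last pebble and therefore loses → W
n=1: only reaches 0(W), which is W → L
n=2: reaches L-position 1 → W
n=3: only reaches 2(W), which is W → L
n=4: reaches L-position 3 → W
n=5: reaches L-position 1 → W
n=6: reaches L-position 1 → W
n=7: reaches L-position 3 → W
n=8: reaches L-position 3 → W
n=9: reaches L-position 3 → W
n=10: only reaches 9(W), 6(W), 5(W), 4(W), all W → L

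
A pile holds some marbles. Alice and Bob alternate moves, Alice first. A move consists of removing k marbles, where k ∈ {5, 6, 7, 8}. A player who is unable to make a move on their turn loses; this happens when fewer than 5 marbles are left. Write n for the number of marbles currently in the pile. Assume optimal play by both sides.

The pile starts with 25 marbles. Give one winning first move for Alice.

Work bottom-up. With no move the player to move loses. Otherwise the position is W if at least one move leads to an L position for the opponent, and L if every move leads to a W.
n=0: no move → L
n=1: no move → L
n=2: no move → L
n=3: no move → L
n=4: no move → L
n=5: →0(L), so W
n=6: →1(L), so W
n=7: →2(L), so W
n=8: →3(L), so W
n=9: →4(L), so W
n=10: →4(L), so W
n=11: →4(L), so W
n=12: →4(L), so W
n=13: →8(W), 7(W), 6(W), 5(W) — all W, so L
n=14: →9(W), 8(W), 7(W), 6(W) — all W, so L
n=15: →10(W), 9(W), 8(W), 7(W) — all W, so L
n=16: →11(W), 10(W), 9(W), 8(W) — all W, so L
n=17: →12(W), 11(W), 10(W), 9(W) — all W, so L
n=18: →13(L), so W
n=19: →14(L), so W
n=20: →15(L), so W
n=21: →16(L), so W
n=22: →17(L), so W
n=23: →17(L), so W
n=24: →17(L), so W
n=25: →17(L), so W
From 25, the L positions reachable in one move are: 17.

Remove 8, leaving 17.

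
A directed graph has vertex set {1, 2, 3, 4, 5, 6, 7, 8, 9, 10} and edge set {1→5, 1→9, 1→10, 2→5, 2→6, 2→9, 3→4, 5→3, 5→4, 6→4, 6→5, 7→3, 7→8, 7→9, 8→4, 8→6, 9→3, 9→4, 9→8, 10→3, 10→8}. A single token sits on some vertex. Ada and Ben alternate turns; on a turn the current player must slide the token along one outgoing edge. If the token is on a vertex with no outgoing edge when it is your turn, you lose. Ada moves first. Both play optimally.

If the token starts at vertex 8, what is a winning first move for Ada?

Compute win/loss labels from the base case upward. A position with no move is L. Any other position is W if it can reach an L in one move, else L.
Every edge goes from a vertex to one that appears earlier in the order 4, 3, 5, 6, 8, 9, 7, 2, 10, 1, so processing vertices in that order labels each vertex after all of its successors.
4: no outgoing edge → L
3: reaches L-position 4 → W
5: reaches L-position 4 → W
6: reaches L-position 4 → W
8: reaches L-position 4 → W
9: reaches L-position 4 → W
7: only reaches 9(W), 8(W), 3(W), all W → L
2: only reaches 9(W), 6(W), 5(W), all W → L
10: only reaches 8(W), 3(W), all W → L
1: reaches L-position 10 → W
From 8, the L positions reachable in one move are: 4.

Move to 4.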